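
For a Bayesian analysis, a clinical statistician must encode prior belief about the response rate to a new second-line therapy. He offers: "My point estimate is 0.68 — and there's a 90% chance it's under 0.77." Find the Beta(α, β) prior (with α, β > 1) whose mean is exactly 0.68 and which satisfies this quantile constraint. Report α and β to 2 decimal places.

With mean 0.68 fixed, write α = 0.68s, β = 0.32s where s = α+β.
Need P(θ < 0.77) = 0.9 under Beta(0.68s, 0.32s). Normal approximation: (q−m)/√(m(1−m)/s) ≈ z_{0.9} = 1.28, so s ≈ 0.68·0.32·(1.28)²/(0.77−0.68)² = 44.1.
At s = 44.1: P(θ<0.77) ≈ 0.906. Adjusting to match 0.9 gives s ≈ 41.80.
So α = 0.68·41.80 ≈ 28.42, β = 0.32·41.80 ≈ 13.37.

α ≈ 28.42, β ≈ 13.37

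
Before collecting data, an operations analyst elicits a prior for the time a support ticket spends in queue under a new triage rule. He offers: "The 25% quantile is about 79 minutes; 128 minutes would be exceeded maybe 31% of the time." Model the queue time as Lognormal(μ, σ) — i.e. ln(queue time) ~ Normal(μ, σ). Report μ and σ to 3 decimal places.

μ ≈ 4.648, σ ≈ 0.412

If T ~ Lognormal(μ,σ) then ln T ~ Normal(μ,σ), so the p-quantile of ln T is μ + z_p·σ.
ln(79) = 4.369 and ln(128) = 4.852; z_{0.25} = -0.6745, z_{0.69} = 0.4959.
σ = (4.852 − 4.369)/(0.4959 − (-0.6745)) = 0.412.
μ = 4.369 − (-0.6745)·0.412 = 4.648.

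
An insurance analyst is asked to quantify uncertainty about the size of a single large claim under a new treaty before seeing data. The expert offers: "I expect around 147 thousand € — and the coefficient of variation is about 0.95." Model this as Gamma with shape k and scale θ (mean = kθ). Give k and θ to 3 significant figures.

k ≈ 1.11, θ ≈ 133

For Gamma(k, scale θ): mean = kθ, variance = kθ², so CV = 1/√k.
CV = 0.95, hence k = 1/CV² = 1.11.
Then θ = mean/k = 147/1.11 = 133.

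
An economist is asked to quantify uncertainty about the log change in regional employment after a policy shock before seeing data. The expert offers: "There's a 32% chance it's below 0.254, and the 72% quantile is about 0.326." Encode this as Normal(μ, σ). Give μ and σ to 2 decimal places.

μ = 0.29, σ = 0.07

For Normal(μ,σ), the p-quantile is μ + z_p·σ. Here z_{0.32} = -0.4677, z_{0.72} = 0.5828.
So 0.254 = μ − 0.4677σ and 0.326 = μ + 0.5828σ.
Subtracting: σ = (0.326 − 0.254)/(0.5828 − (-0.4677)) = 0.07.
Then μ = 0.254 − (-0.4677)·0.07 = 0.29.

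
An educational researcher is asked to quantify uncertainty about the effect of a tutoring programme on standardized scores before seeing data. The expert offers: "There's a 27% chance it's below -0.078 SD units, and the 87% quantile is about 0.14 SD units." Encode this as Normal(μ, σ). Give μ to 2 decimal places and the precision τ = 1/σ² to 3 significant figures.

μ = -0.00, τ = 63.6

For Normal(μ,σ), the p-quantile is μ + z_p·σ. Here z_{0.27} = -0.6128, z_{0.87} = 1.126.
So -0.078 = μ − 0.6128σ and 0.14 = μ + 1.126σ.
Subtracting: σ = (0.14 − -0.078)/(1.126 − (-0.6128)) = 0.13.
Then μ = -0.078 − (-0.6128)·0.13 = -0.00.
Precision τ = 1/σ² = 1/0.1253² = 63.6.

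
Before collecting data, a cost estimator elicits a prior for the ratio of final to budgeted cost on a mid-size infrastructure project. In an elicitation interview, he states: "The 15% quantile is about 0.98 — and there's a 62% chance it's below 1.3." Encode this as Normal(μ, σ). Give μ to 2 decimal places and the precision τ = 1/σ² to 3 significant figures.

μ = 1.23, τ = 17.6

The p-quantile of Normal(μ,σ) is μ + z_p·σ, with z_{0.15} = -1.036 and z_{0.62} = 0.3055.
Eliminate σ: μ = (z₂·x₁ − z₁·x₂)/(z₂ − z₁) = (0.3055·0.98 − (-1.036)·1.3)/1.342 = 1.23.
Then σ = (x₂ − x₁)/(z₂ − z₁) = (1.3 − 0.98)/1.342 = 0.24.
Precision τ = 1/σ² = 1/0.2385² = 17.6.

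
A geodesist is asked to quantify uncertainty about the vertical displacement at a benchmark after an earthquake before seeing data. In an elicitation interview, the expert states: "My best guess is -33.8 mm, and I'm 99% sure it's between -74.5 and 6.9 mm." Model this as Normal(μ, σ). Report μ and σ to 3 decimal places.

μ = -33.800, σ = 15.801

A symmetric 99% interval runs μ ± z·σ with z = 2.576.
Half-width = 40.7, so σ = 40.7/2.576 = 15.801.
μ is the stated best guess, -33.800.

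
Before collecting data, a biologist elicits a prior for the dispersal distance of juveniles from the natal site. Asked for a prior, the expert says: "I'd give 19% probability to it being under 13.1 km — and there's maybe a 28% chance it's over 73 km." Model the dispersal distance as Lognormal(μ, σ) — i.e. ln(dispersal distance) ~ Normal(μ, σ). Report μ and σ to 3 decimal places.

If T ~ Lognormal(μ,σ) then ln T ~ Normal(μ,σ), so the p-quantile of ln T is μ + z_p·σ.
ln(13.1) = 2.573 and ln(73) = 4.29; z_{0.19} = -0.8779, z_{0.72} = 0.5828.
σ = (4.29 − 2.573)/(0.5828 − (-0.8779)) = 1.176.
μ = 2.573 − (-0.8779)·1.176 = 3.605.

μ ≈ 3.605, σ ≈ 1.176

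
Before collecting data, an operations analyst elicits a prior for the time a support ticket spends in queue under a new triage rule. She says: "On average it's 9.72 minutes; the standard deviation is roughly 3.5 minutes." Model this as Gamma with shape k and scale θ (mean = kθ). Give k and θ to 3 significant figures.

k ≈ 7.71, θ ≈ 1.26

For Gamma(k, scale θ): mean = kθ, variance = kθ², so CV = 1/√k.
CV = SD/mean = 3.5/9.72 = 0.3601, hence k = 1/CV² = 7.71.
Then θ = mean/k = 9.72/7.71 = 1.26.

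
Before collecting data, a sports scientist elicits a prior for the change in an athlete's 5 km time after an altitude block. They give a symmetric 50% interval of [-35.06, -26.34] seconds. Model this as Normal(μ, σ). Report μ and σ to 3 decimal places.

μ = -30.700, σ = 6.464

A symmetric 50% interval runs μ ± z·σ with z = 0.6745.
Half-width = 4.36, so σ = 4.36/0.6745 = 6.464.
μ is the interval midpoint, -30.700.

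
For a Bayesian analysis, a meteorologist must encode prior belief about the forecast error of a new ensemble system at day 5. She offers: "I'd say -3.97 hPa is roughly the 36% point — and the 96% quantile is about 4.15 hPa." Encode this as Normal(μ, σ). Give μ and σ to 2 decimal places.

μ = -2.59, σ = 3.85

For Normal(μ,σ), the p-quantile is μ + z_p·σ. Here z_{0.36} = -0.3585, z_{0.96} = 1.751.
So -3.97 = μ − 0.3585σ and 4.15 = μ + 1.751σ.
Subtracting: σ = (4.15 − -3.97)/(1.751 − (-0.3585)) = 3.85.
Then μ = -3.97 − (-0.3585)·3.85 = -2.59.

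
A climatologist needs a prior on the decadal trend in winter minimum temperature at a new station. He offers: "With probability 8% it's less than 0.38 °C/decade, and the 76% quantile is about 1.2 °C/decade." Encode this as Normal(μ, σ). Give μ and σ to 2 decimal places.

For Normal(μ,σ), the p-quantile is μ + z_p·σ. Here z_{0.08} = -1.405, z_{0.76} = 0.7063.
So 0.38 = μ − 1.405σ and 1.2 = μ + 0.7063σ.
Subtracting: σ = (1.2 − 0.38)/(0.7063 − (-1.405)) = 0.39.
Then μ = 0.38 − (-1.405)·0.39 = 0.93.

μ = 0.93, σ = 0.39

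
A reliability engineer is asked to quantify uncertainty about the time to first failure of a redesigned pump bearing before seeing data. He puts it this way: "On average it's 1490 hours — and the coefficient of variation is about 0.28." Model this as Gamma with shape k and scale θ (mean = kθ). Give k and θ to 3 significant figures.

k ≈ 12.8, θ ≈ 117

For Gamma(k, scale θ): mean = kθ, variance = kθ², so CV = 1/√k.
CV = 0.28, hence k = 1/CV² = 12.8.
Then θ = mean/k = 1490/12.8 = 117.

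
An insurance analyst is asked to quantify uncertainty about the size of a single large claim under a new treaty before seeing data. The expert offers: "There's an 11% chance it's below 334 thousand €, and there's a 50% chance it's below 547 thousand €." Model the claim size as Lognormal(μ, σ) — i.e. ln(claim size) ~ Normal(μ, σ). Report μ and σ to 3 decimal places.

If T ~ Lognormal(μ,σ) then ln T ~ Normal(μ,σ), so the p-quantile of ln T is μ + z_p·σ.
ln(334) = 5.811 and ln(547) = 6.304; z_{0.11} = -1.227, z_{0.5} = 0.
σ = (6.304 − 5.811)/(0 − (-1.227)) = 0.402.
μ = 5.811 − (-1.227)·0.402 = 6.304.

μ ≈ 6.304, σ ≈ 0.402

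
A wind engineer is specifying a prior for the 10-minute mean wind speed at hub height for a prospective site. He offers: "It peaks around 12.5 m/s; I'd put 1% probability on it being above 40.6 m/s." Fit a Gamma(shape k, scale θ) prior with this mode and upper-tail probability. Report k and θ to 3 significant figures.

Gamma(k,θ) with k>1 has mode (k−1)θ, so θ = 12.5/(k−1).
Need P(X < 40.6) = 0.99 with θ tied to k this way. Start at k = 2, θ = 12.5: P(X<40.6) ≈ 0.835.
Too low — raise k to concentrate. Iterating converges to k ≈ 4.18.
Then θ = 12.5/(4.18−1) ≈ 3.93.

k ≈ 4.18, θ ≈ 3.93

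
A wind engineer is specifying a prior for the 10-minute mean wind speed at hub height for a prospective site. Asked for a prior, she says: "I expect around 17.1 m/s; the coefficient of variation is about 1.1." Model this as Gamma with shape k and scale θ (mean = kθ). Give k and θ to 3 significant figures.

k ≈ 0.826, θ ≈ 20.7

For Gamma(k, scale θ): mean = kθ, variance = kθ², so CV = 1/√k.
CV = 1.1, hence k = 1/CV² = 0.826.
Then θ = mean/k = 17.1/0.826 = 20.7.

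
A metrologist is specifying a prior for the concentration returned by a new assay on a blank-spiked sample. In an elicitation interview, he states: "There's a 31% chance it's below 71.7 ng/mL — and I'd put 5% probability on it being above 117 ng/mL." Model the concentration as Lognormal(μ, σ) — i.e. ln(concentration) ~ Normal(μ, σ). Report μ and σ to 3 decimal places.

If T ~ Lognormal(μ,σ) then ln T ~ Normal(μ,σ), so the p-quantile of ln T is μ + z_p·σ.
ln(71.7) = 4.272 and ln(117) = 4.762; z_{0.31} = -0.4959, z_{0.95} = 1.645.
σ = (4.762 − 4.272)/(1.645 − (-0.4959)) = 0.229.
μ = 4.272 − (-0.4959)·0.229 = 4.386.

μ ≈ 4.386, σ ≈ 0.229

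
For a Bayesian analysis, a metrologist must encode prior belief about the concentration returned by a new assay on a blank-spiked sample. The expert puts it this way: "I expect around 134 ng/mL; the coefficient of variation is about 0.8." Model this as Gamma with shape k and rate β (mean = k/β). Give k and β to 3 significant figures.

k ≈ 1.56, β ≈ 0.0117

For Gamma(k, rate β): mean = k/β, variance = k/β², so CV = 1/√k.
CV = 0.8, hence k = 1/CV² = 1.56.
Then β = k/mean = 1.56/134 = 0.0117.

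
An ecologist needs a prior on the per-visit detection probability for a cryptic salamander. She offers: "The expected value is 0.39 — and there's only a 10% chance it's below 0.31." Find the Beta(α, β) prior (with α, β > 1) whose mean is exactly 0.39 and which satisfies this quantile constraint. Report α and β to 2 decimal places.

α ≈ 23.18, β ≈ 36.26

With mean 0.39 fixed, write α = 0.39s, β = 0.61s where s = α+β.
Need P(θ < 0.31) = 0.1 under Beta(0.39s, 0.61s). Normal approximation: (q−m)/√(m(1−m)/s) ≈ z_{0.1} = -1.28, so s ≈ 0.39·0.61·(-1.28)²/(0.31−0.39)² = 61.1.
At s = 61.1: P(θ<0.31) ≈ 0.097. Adjusting to match 0.1 gives s ≈ 59.44.
So α = 0.39·59.44 ≈ 23.18, β = 0.61·59.44 ≈ 36.26.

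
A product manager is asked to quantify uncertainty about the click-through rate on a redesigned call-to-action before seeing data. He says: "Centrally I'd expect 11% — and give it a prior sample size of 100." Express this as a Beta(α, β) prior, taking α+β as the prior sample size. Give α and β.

α = 11, β = 89

Under the effective-sample-size interpretation, Beta(α, β) has prior mean α/(α+β) and prior sample size α+β.
So α+β = 100 and α/(α+β) = 0.11, giving α = 0.11·100 = 11 and β = 100 − 11 = 89.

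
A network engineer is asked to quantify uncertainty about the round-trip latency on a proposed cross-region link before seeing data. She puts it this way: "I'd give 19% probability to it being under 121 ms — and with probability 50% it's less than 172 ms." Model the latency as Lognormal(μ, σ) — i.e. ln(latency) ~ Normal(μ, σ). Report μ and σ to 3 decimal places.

If T ~ Lognormal(μ,σ) then ln T ~ Normal(μ,σ), so the p-quantile of ln T is μ + z_p·σ.
ln(121) = 4.796 and ln(172) = 5.147; z_{0.19} = -0.8779, z_{0.5} = 0.
σ = (5.147 − 4.796)/(0 − (-0.8779)) = 0.401.
μ = 4.796 − (-0.8779)·0.401 = 5.147.

μ ≈ 5.147, σ ≈ 0.401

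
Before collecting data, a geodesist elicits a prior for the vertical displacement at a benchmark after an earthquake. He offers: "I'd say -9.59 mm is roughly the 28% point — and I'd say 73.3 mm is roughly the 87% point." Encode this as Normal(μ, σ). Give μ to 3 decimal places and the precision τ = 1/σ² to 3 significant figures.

The p-quantile of Normal(μ,σ) is μ + z_p·σ, with z_{0.28} = -0.5828 and z_{0.87} = 1.126.
Eliminate σ: μ = (z₂·x₁ − z₁·x₂)/(z₂ − z₁) = (1.126·-9.59 − (-0.5828)·73.3)/1.709 = 18.675.
Then σ = (x₂ − x₁)/(z₂ − z₁) = (73.3 − -9.59)/1.709 = 48.495.
Precision τ = 1/σ² = 1/48.5² = 0.000425.

μ = 18.675, τ = 0.000425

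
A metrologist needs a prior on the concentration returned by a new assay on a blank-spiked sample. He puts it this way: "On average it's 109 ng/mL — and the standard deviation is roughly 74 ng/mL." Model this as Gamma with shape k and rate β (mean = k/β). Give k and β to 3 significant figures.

k ≈ 2.17, β ≈ 0.0199

For Gamma(k, rate β): mean = k/β, variance = k/β², so CV = 1/√k.
CV = SD/mean = 74/109 = 0.6789, hence k = 1/CV² = 2.17.
Then β = k/mean = 2.17/109 = 0.0199.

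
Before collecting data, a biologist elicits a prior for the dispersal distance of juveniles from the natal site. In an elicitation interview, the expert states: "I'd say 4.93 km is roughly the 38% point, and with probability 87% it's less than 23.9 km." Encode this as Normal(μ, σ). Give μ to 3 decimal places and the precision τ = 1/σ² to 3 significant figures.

μ = 8.977, τ = 0.0057

The p-quantile of Normal(μ,σ) is μ + z_p·σ, with z_{0.38} = -0.3055 and z_{0.87} = 1.126.
Eliminate σ: μ = (z₂·x₁ − z₁·x₂)/(z₂ − z₁) = (1.126·4.93 − (-0.3055)·23.9)/1.432 = 8.977.
Then σ = (x₂ − x₁)/(z₂ − z₁) = (23.9 − 4.93)/1.432 = 13.248.
Precision τ = 1/σ² = 1/13.25² = 0.0057.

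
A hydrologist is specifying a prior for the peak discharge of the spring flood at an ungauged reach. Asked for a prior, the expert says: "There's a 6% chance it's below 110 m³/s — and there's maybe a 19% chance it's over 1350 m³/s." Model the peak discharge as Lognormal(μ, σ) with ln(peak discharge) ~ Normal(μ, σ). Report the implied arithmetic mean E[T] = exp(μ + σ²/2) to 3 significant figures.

If T ~ Lognormal(μ,σ) then ln T ~ Normal(μ,σ), so the p-quantile of ln T is μ + z_p·σ.
ln(110) = 4.7 and ln(1350) = 7.208; z_{0.06} = -1.555, z_{0.81} = 0.8779.
σ = (7.208 − 4.7)/(0.8779 − (-1.555)) = 1.031.
μ = 4.7 − (-1.555)·1.031 = 6.303.
E[T] = exp(μ + σ²/2) = exp(6.303 + 0.5312) = 929 m³/s.

E[T] ≈ 929 m³/s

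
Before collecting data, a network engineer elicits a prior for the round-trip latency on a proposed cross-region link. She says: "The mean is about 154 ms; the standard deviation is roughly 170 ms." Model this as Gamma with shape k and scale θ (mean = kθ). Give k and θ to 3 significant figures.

k ≈ 0.821, θ ≈ 188

For Gamma(k, scale θ): mean = kθ, variance = kθ², so CV = 1/√k.
CV = SD/mean = 170/154 = 1.104, hence k = 1/CV² = 0.821.
Then θ = mean/k = 154/0.821 = 188.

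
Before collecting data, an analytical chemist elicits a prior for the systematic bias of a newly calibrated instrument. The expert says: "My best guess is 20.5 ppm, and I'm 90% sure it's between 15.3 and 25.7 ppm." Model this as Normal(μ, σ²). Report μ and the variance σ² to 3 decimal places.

μ = 20.500, σ² = 9.994

A symmetric 90% interval runs μ ± z·σ with z = 1.645.
Half-width = 5.2, so σ = 5.2/1.645 = 3.1614 and σ² = 9.994.
μ is the stated best guess, 20.500.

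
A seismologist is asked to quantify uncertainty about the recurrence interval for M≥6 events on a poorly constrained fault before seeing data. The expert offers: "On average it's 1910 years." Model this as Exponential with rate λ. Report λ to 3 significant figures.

λ ≈ 0.000524

Exponential mean = 1/λ, so λ = 1/1910.0 = 0.000524.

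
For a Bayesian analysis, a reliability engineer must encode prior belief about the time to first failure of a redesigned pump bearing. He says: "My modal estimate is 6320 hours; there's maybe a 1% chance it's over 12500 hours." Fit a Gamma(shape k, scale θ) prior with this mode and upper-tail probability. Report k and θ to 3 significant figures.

k ≈ 11.6, θ ≈ 597

Gamma(k,θ) with k>1 has mode (k−1)θ, so θ = 6320/(k−1).
Need P(X < 12500) = 0.99 with θ tied to k this way. Start at k = 2, θ = 6320: P(X<12500) ≈ 0.588.
Too low — raise k to concentrate. Iterating converges to k ≈ 11.6.
Then θ = 6320/(11.6−1) ≈ 597.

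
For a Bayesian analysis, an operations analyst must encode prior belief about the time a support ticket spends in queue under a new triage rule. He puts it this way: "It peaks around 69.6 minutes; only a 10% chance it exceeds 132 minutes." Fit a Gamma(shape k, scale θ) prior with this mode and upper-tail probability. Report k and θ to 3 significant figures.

k ≈ 5.67, θ ≈ 14.9

Gamma(k,θ) with k>1 has mode (k−1)θ, so θ = 69.6/(k−1).
Need P(X < 132) = 0.9 with θ tied to k this way. Start at k = 2, θ = 69.6: P(X<132) ≈ 0.565.
Too low — raise k to concentrate. Iterating converges to k ≈ 5.67.
Then θ = 69.6/(5.67−1) ≈ 14.9.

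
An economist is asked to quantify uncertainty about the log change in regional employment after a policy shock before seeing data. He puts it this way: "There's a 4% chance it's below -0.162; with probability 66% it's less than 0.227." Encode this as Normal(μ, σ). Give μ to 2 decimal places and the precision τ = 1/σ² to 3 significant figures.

μ = 0.15, τ = 30.9

The p-quantile of Normal(μ,σ) is μ + z_p·σ, with z_{0.04} = -1.751 and z_{0.66} = 0.4125.
Eliminate σ: μ = (z₂·x₁ − z₁·x₂)/(z₂ − z₁) = (0.4125·-0.162 − (-1.751)·0.227)/2.163 = 0.15.
Then σ = (x₂ − x₁)/(z₂ − z₁) = (0.227 − -0.162)/2.163 = 0.18.
Precision τ = 1/σ² = 1/0.1798² = 30.9.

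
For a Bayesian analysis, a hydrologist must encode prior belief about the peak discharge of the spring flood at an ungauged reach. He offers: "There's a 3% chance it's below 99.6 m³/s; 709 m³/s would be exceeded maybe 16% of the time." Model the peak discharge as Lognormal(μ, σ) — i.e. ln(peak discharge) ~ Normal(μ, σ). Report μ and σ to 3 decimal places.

If T ~ Lognormal(μ,σ) then ln T ~ Normal(μ,σ), so the p-quantile of ln T is μ + z_p·σ.
ln(99.6) = 4.601 and ln(709) = 6.564; z_{0.03} = -1.881, z_{0.84} = 0.9945.
σ = (6.564 − 4.601)/(0.9945 − (-1.881)) = 0.683.
μ = 4.601 − (-1.881)·0.683 = 5.885.

μ ≈ 5.885, σ ≈ 0.683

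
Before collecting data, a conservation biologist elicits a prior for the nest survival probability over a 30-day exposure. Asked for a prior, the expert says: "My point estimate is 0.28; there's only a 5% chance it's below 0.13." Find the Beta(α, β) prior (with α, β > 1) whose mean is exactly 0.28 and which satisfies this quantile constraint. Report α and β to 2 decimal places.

α ≈ 5.41, β ≈ 13.92

With mean 0.28 fixed, write α = 0.28s, β = 0.72s where s = α+β.
Need P(θ < 0.13) = 0.05 under Beta(0.28s, 0.72s). Normal approximation: (q−m)/√(m(1−m)/s) ≈ z_{0.05} = -1.64, so s ≈ 0.28·0.72·(-1.64)²/(0.13−0.28)² = 24.2.
At s = 24.2: P(θ<0.13) ≈ 0.031. Adjusting to match 0.05 gives s ≈ 19.34.
So α = 0.28·19.34 ≈ 5.41, β = 0.72·19.34 ≈ 13.92.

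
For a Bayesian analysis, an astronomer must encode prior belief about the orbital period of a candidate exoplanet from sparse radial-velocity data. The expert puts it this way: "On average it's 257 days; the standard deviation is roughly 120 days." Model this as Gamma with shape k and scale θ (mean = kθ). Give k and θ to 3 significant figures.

k ≈ 4.59, θ ≈ 56

For Gamma(k, scale θ): mean = kθ, variance = kθ², so CV = 1/√k.
CV = SD/mean = 120/257 = 0.4669, hence k = 1/CV² = 4.59.
Then θ = mean/k = 257/4.59 = 56.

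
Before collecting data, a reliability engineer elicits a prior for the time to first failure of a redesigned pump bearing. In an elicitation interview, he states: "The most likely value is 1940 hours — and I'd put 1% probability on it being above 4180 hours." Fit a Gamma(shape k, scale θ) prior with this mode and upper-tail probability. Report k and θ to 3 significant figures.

k ≈ 9.22, θ ≈ 236

Gamma(k,θ) with k>1 has mode (k−1)θ, so θ = 1940/(k−1).
Need P(X < 4180) = 0.99 with θ tied to k this way. Start at k = 2, θ = 1940: P(X<4180) ≈ 0.634.
Too low — raise k to concentrate. Iterating converges to k ≈ 9.22.
Then θ = 1940/(9.22−1) ≈ 236.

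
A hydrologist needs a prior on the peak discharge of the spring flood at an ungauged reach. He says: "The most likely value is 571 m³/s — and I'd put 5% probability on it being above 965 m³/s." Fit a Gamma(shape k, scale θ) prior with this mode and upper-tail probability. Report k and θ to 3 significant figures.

Gamma(k,θ) with k>1 has mode (k−1)θ, so θ = 571/(k−1).
Need P(X < 965) = 0.95 with θ tied to k this way. Start at k = 2, θ = 571: P(X<965) ≈ 0.504.
Too low — raise k to concentrate. Iterating converges to k ≈ 11.1.
Then θ = 571/(11.1−1) ≈ 56.3.

k ≈ 11.1, θ ≈ 56.3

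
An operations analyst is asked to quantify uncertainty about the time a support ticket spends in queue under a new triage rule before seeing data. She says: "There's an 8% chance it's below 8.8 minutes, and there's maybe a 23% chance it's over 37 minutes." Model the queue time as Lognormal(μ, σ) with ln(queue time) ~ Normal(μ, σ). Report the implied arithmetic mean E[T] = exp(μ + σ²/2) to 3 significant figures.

If T ~ Lognormal(μ,σ) then ln T ~ Normal(μ,σ), so the p-quantile of ln T is μ + z_p·σ.
ln(8.8) = 2.175 and ln(37) = 3.611; z_{0.08} = -1.405, z_{0.77} = 0.7388.
σ = (3.611 − 2.175)/(0.7388 − (-1.405)) = 0.670.
μ = 2.175 − (-1.405)·0.670 = 3.116.
E[T] = exp(μ + σ²/2) = exp(3.116 + 0.2244) = 28.2 minutes.

E[T] ≈ 28.2 minutes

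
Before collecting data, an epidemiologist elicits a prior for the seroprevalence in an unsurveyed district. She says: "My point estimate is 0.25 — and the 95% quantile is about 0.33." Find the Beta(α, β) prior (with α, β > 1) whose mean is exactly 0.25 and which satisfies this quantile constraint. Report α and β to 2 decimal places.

α ≈ 21.29, β ≈ 63.88

With mean 0.25 fixed, write α = 0.25s, β = 0.75s where s = α+β.
Need P(θ < 0.33) = 0.95 under Beta(0.25s, 0.75s). Normal approximation: (q−m)/√(m(1−m)/s) ≈ z_{0.95} = 1.64, so s ≈ 0.25·0.75·(1.64)²/(0.33−0.25)² = 79.3.
At s = 79.3: P(θ<0.33) ≈ 0.944. Adjusting to match 0.95 gives s ≈ 85.17.
So α = 0.25·85.17 ≈ 21.29, β = 0.75·85.17 ≈ 63.88.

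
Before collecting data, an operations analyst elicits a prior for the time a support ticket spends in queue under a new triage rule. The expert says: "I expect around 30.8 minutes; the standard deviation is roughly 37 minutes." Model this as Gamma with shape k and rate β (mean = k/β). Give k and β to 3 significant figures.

k ≈ 0.693, β ≈ 0.0225

For Gamma(k, rate β): mean = k/β, variance = k/β², so CV = 1/√k.
CV = SD/mean = 37/30.8 = 1.201, hence k = 1/CV² = 0.693.
Then β = k/mean = 0.693/30.8 = 0.0225.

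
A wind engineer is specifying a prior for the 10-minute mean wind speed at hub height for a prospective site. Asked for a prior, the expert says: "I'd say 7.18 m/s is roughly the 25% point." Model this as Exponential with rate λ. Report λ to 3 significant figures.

λ ≈ 0.0401

P(T < 7.18) = 1 − e^(−λ·7.18) = 0.25, so λ = −ln(1−0.25)/7.18 = −ln(0.75)/7.18 = 0.0401.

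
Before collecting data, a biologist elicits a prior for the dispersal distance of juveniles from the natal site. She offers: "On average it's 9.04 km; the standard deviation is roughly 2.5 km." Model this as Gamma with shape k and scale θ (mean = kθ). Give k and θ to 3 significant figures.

k ≈ 13.1, θ ≈ 0.691

For Gamma(k, scale θ): mean = kθ, variance = kθ², so CV = 1/√k.
CV = SD/mean = 2.5/9.04 = 0.2765, hence k = 1/CV² = 13.1.
Then θ = mean/k = 9.04/13.1 = 0.691.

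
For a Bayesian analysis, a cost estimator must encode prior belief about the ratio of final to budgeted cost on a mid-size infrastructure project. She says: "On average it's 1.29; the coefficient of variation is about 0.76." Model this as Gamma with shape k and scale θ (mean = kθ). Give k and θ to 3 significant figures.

k ≈ 1.73, θ ≈ 0.745

For Gamma(k, scale θ): mean = kθ, variance = kθ², so CV = 1/√k.
CV = 0.76, hence k = 1/CV² = 1.73.
Then θ = mean/k = 1.29/1.73 = 0.745.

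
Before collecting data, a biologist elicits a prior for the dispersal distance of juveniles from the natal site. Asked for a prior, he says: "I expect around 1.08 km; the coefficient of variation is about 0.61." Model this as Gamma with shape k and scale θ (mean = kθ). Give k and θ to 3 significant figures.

For Gamma(k, scale θ): mean = kθ, variance = kθ², so CV = 1/√k.
CV = 0.61, hence k = 1/CV² = 2.69.
Then θ = mean/k = 1.08/2.69 = 0.402.

k ≈ 2.69, θ ≈ 0.402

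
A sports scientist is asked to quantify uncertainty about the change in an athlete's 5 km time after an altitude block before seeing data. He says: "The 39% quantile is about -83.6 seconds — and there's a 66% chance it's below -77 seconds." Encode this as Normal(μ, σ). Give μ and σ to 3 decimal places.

μ = -80.935, σ = 9.541

The p-quantile of Normal(μ,σ) is μ + z_p·σ, with z_{0.39} = -0.2793 and z_{0.66} = 0.4125.
Eliminate σ: μ = (z₂·x₁ − z₁·x₂)/(z₂ − z₁) = (0.4125·-83.6 − (-0.2793)·-77)/0.6918 = -80.935.
Then σ = (x₂ − x₁)/(z₂ − z₁) = (-77 − -83.6)/0.6918 = 9.541.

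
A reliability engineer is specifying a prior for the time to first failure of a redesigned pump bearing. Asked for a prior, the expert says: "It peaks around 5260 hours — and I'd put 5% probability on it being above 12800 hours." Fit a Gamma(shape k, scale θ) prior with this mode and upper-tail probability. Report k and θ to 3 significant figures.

Gamma(k,θ) with k>1 has mode (k−1)θ, so θ = 5260/(k−1).
Need P(X < 12800) = 0.95 with θ tied to k this way. Start at k = 2, θ = 5260: P(X<12800) ≈ 0.699.
Too low — raise k to concentrate. Iterating converges to k ≈ 4.44.
Then θ = 5260/(4.44−1) ≈ 1530.

k ≈ 4.44, θ ≈ 1530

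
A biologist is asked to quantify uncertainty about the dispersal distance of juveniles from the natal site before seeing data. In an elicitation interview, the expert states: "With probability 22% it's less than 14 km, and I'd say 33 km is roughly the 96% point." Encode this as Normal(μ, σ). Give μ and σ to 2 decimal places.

μ = 19.82, σ = 7.53

For Normal(μ,σ), the p-quantile is μ + z_p·σ. Here z_{0.22} = -0.7722, z_{0.96} = 1.751.
So 14 = μ − 0.7722σ and 33 = μ + 1.751σ.
Subtracting: σ = (33 − 14)/(1.751 − (-0.7722)) = 7.53.
Then μ = 14 − (-0.7722)·7.53 = 19.82.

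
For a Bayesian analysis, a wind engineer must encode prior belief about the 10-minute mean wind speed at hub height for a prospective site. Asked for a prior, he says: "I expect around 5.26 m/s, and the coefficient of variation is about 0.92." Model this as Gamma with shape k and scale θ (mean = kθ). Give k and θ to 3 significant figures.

k ≈ 1.18, θ ≈ 4.45

For Gamma(k, scale θ): mean = kθ, variance = kθ², so CV = 1/√k.
CV = 0.92, hence k = 1/CV² = 1.18.
Then θ = mean/k = 5.26/1.18 = 4.45.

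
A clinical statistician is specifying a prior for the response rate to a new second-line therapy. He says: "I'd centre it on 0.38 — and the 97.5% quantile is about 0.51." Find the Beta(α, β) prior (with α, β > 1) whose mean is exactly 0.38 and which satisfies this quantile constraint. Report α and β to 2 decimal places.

With mean 0.38 fixed, write α = 0.38s, β = 0.62s where s = α+β.
Need P(θ < 0.51) = 0.975 under Beta(0.38s, 0.62s). Normal approximation: (q−m)/√(m(1−m)/s) ≈ z_{0.975} = 1.96, so s ≈ 0.38·0.62·(1.96)²/(0.51−0.38)² = 53.6.
At s = 53.6: P(θ<0.51) ≈ 0.973. Adjusting to match 0.975 gives s ≈ 55.60.
So α = 0.38·55.60 ≈ 21.13, β = 0.62·55.60 ≈ 34.47.

α ≈ 21.13, β ≈ 34.47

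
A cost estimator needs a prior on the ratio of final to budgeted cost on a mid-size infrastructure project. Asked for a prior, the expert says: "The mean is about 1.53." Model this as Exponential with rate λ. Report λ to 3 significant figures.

λ ≈ 0.654

Exponential mean = 1/λ, so λ = 1/1.53 = 0.654.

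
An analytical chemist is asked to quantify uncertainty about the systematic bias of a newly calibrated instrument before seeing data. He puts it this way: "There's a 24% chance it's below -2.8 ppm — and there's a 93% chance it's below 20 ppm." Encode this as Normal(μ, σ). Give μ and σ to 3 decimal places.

μ = 4.580, σ = 10.449

For Normal(μ,σ), the p-quantile is μ + z_p·σ. Here z_{0.24} = -0.7063, z_{0.93} = 1.476.
So -2.8 = μ − 0.7063σ and 20 = μ + 1.476σ.
Subtracting: σ = (20 − -2.8)/(1.476 − (-0.7063)) = 10.449.
Then μ = -2.8 − (-0.7063)·10.449 = 4.580.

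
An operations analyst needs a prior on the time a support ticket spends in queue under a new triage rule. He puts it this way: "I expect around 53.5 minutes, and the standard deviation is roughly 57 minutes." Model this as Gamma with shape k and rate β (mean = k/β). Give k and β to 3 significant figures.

For Gamma(k, rate β): mean = k/β, variance = k/β², so CV = 1/√k.
CV = SD/mean = 57/53.5 = 1.065, hence k = 1/CV² = 0.881.
Then β = k/mean = 0.881/53.5 = 0.0165.

k ≈ 0.881, β ≈ 0.0165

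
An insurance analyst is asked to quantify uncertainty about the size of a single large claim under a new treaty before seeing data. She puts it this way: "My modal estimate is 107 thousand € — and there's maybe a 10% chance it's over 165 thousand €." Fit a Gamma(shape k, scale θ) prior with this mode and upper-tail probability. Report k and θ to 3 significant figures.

k ≈ 11, θ ≈ 10.7

Gamma(k,θ) with k>1 has mode (k−1)θ, so θ = 107/(k−1).
Need P(X < 165) = 0.9 with θ tied to k this way. Start at k = 2, θ = 107: P(X<165) ≈ 0.456.
Too low — raise k to concentrate. Iterating converges to k ≈ 11.
Then θ = 107/(11−1) ≈ 10.7.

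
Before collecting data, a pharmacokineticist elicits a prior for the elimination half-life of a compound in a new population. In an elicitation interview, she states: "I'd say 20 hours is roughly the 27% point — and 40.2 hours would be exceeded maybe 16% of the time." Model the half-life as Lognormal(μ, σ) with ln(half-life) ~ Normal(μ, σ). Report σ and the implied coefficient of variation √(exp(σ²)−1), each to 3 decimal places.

If T ~ Lognormal(μ,σ) then ln T ~ Normal(μ,σ), so the p-quantile of ln T is μ + z_p·σ.
ln(20) = 2.996 and ln(40.2) = 3.694; z_{0.27} = -0.6128, z_{0.84} = 0.9945.
σ = (3.694 − 2.996)/(0.9945 − (-0.6128)) = 0.434.
μ = 2.996 − (-0.6128)·0.434 = 3.262.
CV = √(exp(σ²)−1) = √(exp(0.1887)−1) = 0.456.

σ ≈ 0.434, CV ≈ 0.456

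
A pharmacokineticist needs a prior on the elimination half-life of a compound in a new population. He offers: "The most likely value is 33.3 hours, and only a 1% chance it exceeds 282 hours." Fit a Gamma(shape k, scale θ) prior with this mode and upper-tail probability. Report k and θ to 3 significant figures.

k ≈ 1.72, θ ≈ 46.2

Gamma(k,θ) with k>1 has mode (k−1)θ, so θ = 33.3/(k−1).
Need P(X < 282) = 0.99 with θ tied to k this way. Start at k = 2, θ = 33.3: P(X<282) ≈ 0.998.
Too high — lower k to spread out. Iterating converges to k ≈ 1.72.
Then θ = 33.3/(1.72−1) ≈ 46.2.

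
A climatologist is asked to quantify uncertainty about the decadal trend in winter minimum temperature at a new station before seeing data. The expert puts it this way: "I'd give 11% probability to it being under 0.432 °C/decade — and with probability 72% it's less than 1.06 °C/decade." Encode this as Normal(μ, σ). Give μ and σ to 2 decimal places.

μ = 0.86, σ = 0.35

The p-quantile of Normal(μ,σ) is μ + z_p·σ, with z_{0.11} = -1.227 and z_{0.72} = 0.5828.
Eliminate σ: μ = (z₂·x₁ − z₁·x₂)/(z₂ − z₁) = (0.5828·0.432 − (-1.227)·1.06)/1.809 = 0.86.
Then σ = (x₂ − x₁)/(z₂ − z₁) = (1.06 − 0.432)/1.809 = 0.35.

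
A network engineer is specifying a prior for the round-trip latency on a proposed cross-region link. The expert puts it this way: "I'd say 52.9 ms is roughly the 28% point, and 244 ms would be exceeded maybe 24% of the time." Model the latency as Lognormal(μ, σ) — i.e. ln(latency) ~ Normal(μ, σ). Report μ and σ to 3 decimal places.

If T ~ Lognormal(μ,σ) then ln T ~ Normal(μ,σ), so the p-quantile of ln T is μ + z_p·σ.
ln(52.9) = 3.968 and ln(244) = 5.497; z_{0.28} = -0.5828, z_{0.76} = 0.7063.
σ = (5.497 − 3.968)/(0.7063 − (-0.5828)) = 1.186.
μ = 3.968 − (-0.5828)·1.186 = 4.660.

μ ≈ 4.660, σ ≈ 1.186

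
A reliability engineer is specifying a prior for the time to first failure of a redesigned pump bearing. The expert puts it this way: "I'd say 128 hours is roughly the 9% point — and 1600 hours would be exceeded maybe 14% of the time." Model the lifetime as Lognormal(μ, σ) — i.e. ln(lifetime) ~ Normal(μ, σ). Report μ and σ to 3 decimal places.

If T ~ Lognormal(μ,σ) then ln T ~ Normal(μ,σ), so the p-quantile of ln T is μ + z_p·σ.
ln(128) = 4.852 and ln(1600) = 7.378; z_{0.09} = -1.341, z_{0.86} = 1.08.
σ = (7.378 − 4.852)/(1.08 − (-1.341)) = 1.043.
μ = 4.852 − (-1.341)·1.043 = 6.251.

μ ≈ 6.251, σ ≈ 1.043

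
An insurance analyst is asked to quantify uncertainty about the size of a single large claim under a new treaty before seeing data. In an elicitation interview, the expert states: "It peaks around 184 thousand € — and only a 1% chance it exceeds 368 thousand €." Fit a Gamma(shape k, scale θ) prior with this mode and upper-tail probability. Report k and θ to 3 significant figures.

k ≈ 11.2, θ ≈ 18

Gamma(k,θ) with k>1 has mode (k−1)θ, so θ = 184/(k−1).
Need P(X < 368) = 0.99 with θ tied to k this way. Start at k = 2, θ = 184: P(X<368) ≈ 0.594.
Too low — raise k to concentrate. Iterating converges to k ≈ 11.2.
Then θ = 184/(11.2−1) ≈ 18.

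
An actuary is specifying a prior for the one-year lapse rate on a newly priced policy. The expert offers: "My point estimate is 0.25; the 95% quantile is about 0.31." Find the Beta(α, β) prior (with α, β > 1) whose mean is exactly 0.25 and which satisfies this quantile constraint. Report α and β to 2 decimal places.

α ≈ 37.29, β ≈ 111.87

With mean 0.25 fixed, write α = 0.25s, β = 0.75s where s = α+β.
Need P(θ < 0.31) = 0.95 under Beta(0.25s, 0.75s). Normal approximation: (q−m)/√(m(1−m)/s) ≈ z_{0.95} = 1.64, so s ≈ 0.25·0.75·(1.64)²/(0.31−0.25)² = 140.9.
At s = 140.9: P(θ<0.31) ≈ 0.945. Adjusting to match 0.95 gives s ≈ 149.16.
So α = 0.25·149.16 ≈ 37.29, β = 0.75·149.16 ≈ 111.87.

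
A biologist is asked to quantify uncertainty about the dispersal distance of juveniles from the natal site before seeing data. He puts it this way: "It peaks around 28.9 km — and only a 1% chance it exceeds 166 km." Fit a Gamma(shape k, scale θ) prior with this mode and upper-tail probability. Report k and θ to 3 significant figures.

Gamma(k,θ) with k>1 has mode (k−1)θ, so θ = 28.9/(k−1).
Need P(X < 166) = 0.99 with θ tied to k this way. Start at k = 2, θ = 28.9: P(X<166) ≈ 0.978.
Too low — raise k to concentrate. Iterating converges to k ≈ 2.23.
Then θ = 28.9/(2.23−1) ≈ 23.5.

k ≈ 2.23, θ ≈ 23.5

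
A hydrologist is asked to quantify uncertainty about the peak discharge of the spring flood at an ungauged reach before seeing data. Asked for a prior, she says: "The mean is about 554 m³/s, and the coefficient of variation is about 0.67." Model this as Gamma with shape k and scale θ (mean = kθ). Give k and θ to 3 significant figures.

k ≈ 2.23, θ ≈ 249

For Gamma(k, scale θ): mean = kθ, variance = kθ², so CV = 1/√k.
CV = 0.67, hence k = 1/CV² = 2.23.
Then θ = mean/k = 554/2.23 = 249.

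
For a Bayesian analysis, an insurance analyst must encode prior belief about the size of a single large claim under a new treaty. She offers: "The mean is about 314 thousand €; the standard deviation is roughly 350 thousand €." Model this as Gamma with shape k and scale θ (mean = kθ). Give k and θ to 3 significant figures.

For Gamma(k, scale θ): mean = kθ, variance = kθ², so CV = 1/√k.
CV = SD/mean = 350/314 = 1.115, hence k = 1/CV² = 0.805.
Then θ = mean/k = 314/0.805 = 390.

k ≈ 0.805, θ ≈ 390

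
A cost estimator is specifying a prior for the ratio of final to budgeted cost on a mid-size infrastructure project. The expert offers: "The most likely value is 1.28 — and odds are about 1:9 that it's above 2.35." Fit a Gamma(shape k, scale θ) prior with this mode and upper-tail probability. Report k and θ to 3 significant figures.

Gamma(k,θ) with k>1 has mode (k−1)θ, so θ = 1.28/(k−1).
Need P(X < 2.35) = 0.9 with θ tied to k this way. Start at k = 2, θ = 1.28: P(X<2.35) ≈ 0.548.
Too low — raise k to concentrate. Iterating converges to k ≈ 6.17.
Then θ = 1.28/(6.17−1) ≈ 0.248.

k ≈ 6.17, θ ≈ 0.248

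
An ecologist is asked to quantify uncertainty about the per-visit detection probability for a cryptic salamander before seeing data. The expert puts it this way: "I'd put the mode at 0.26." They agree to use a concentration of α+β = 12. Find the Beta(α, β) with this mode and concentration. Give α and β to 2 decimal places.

For α,β > 1 the Beta mode is (α−1)/(α+β−2). With α+β = 12, the mode is (α−1)/10.
Set (α−1)/10 = 0.26 → α = 1 + 0.26·10 = 3.60.
β = 12 − α = 8.40.

α = 3.60, β = 8.40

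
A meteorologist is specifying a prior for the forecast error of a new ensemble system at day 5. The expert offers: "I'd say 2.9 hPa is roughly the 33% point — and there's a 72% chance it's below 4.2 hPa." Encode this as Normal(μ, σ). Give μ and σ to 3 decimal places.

For Normal(μ,σ), the p-quantile is μ + z_p·σ. Here z_{0.33} = -0.4399, z_{0.72} = 0.5828.
So 2.9 = μ − 0.4399σ and 4.2 = μ + 0.5828σ.
Subtracting: σ = (4.2 − 2.9)/(0.5828 − (-0.4399)) = 1.271.
Then μ = 2.9 − (-0.4399)·1.271 = 3.459.

μ = 3.459, σ = 1.271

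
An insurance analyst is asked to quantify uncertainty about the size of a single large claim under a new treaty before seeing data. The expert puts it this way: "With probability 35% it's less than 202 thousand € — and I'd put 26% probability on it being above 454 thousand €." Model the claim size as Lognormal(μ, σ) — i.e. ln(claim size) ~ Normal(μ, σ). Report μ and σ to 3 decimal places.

If T ~ Lognormal(μ,σ) then ln T ~ Normal(μ,σ), so the p-quantile of ln T is μ + z_p·σ.
ln(202) = 5.308 and ln(454) = 6.118; z_{0.35} = -0.3853, z_{0.74} = 0.6433.
σ = (6.118 − 5.308)/(0.6433 − (-0.3853)) = 0.787.
μ = 5.308 − (-0.3853)·0.787 = 5.612.

μ ≈ 5.612, σ ≈ 0.787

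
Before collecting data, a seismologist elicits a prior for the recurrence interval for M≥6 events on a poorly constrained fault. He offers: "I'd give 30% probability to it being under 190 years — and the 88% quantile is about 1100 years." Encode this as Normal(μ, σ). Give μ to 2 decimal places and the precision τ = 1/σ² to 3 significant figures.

For Normal(μ,σ), the p-quantile is μ + z_p·σ. Here z_{0.3} = -0.5244, z_{0.88} = 1.175.
So 190 = μ − 0.5244σ and 1100 = μ + 1.175σ.
Subtracting: σ = (1100 − 190)/(1.175 − (-0.5244)) = 535.49.
Then μ = 190 − (-0.5244)·535.49 = 470.81.
Precision τ = 1/σ² = 1/535.5² = 3.49e-06.

μ = 470.81, τ = 3.49e-06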